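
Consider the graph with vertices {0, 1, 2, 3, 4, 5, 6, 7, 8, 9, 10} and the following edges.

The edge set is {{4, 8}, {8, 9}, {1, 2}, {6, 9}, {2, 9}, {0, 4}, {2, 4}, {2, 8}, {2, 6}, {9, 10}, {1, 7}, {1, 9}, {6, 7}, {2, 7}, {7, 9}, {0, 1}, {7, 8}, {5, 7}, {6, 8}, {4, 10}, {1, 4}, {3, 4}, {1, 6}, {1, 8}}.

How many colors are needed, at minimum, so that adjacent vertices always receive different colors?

1, 2, 6, 7, 8, 9 are mutually adjacent (a clique of size 6), so at least 6 colors are needed.
6 colors suffice: color red → {1, 3, 5, 10}; color blue → {4, 9}; color green → {0, 2}; color yellow → {8}; color purple → {7}; color orange → {6}. Each edge has distinct colors on its endpoints.

6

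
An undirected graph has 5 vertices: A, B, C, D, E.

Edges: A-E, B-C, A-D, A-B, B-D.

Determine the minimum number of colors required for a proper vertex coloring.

A, B, D are pairwise adjacent, so at least 3 colors are needed.
3 colors suffice: color red → {B, E}; color blue → {A, C}; color green → {D}. No two adjacent vertices share a color.

3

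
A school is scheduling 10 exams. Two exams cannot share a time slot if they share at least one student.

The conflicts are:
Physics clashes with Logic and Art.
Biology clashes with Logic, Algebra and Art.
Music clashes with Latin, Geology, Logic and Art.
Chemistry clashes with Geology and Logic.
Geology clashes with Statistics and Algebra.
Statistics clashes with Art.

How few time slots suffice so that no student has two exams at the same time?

3

The cycle Music-Geology-Algebra-Biology-Art-Music has odd length 5, so it cannot be 2-colored; at least 3 time slots are needed.
Using 3 time slots: Physics=2, Biology=2, Music=2, Chemistry=2, Latin=1, Geology=1, Logic=1, Statistics=2, Algebra=3, Art=1. Each listed conflict is separated.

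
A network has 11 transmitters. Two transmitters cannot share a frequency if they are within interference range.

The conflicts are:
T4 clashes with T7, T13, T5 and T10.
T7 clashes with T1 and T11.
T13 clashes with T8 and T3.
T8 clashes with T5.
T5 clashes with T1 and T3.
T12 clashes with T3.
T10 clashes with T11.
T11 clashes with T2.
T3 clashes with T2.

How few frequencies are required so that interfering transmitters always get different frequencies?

T3 and T2 conflict, so at least 2 frequencies are needed.
2 frequencies suffice: frequency 1 → {T4, T8, T1, T11, T3}; frequency 2 → {T7, T13, T5, T12, T10, T2}. Every pair that conflicts lands in different frequencies.

2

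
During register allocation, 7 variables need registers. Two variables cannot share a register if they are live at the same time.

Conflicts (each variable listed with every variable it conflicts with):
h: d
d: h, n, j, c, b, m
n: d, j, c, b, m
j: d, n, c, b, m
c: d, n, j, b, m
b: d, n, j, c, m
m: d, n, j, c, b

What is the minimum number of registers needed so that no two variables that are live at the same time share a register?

d, n, j, c, b, m are mutually in conflict, so at least 6 registers are needed.
6 registers suffice: register 1 → {d}; register 2 → {h, j}; register 3 → {n}; register 4 → {c}; register 5 → {b}; register 6 → {m}. Every pair that conflicts lands in different registers.

6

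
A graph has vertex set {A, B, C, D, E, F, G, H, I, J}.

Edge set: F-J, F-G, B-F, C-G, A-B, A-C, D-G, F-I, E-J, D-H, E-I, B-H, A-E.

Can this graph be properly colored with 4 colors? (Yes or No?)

The chromatic number is 3. The cycle G-D-H-B-F-G has odd length 5, so it cannot be 2-colored; at least 3 colors are needed.
3 colors suffice: color 1 → {A, F, H}; color 2 → {B, E, G}; color 3 → {C, D, I, J}.
Since 4 ≥ 3, a proper 4-coloring certainly exists.

Yes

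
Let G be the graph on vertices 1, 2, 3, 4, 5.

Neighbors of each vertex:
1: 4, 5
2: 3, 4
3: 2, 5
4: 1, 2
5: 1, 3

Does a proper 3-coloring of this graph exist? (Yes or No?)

The chromatic number is 3. The cycle 2-3-5-1-4-2 has odd length 5, so it cannot be 2-colored; at least 3 colors are needed.
A valid assignment using 3 colors: 1=c, 2=a, 3=b, 4=b, 5=a.
That is already a proper 3-coloring.

Yes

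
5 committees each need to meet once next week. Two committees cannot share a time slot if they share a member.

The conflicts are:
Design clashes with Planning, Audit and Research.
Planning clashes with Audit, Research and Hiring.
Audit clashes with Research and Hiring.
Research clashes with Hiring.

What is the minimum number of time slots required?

Planning, Audit, Research, Hiring pairwise conflict, so at least 4 time slots are needed.
Using 4 time slots: Design=4, Planning=2, Audit=3, Research=1, Hiring=4. No two conflicting committees share a time slot.

4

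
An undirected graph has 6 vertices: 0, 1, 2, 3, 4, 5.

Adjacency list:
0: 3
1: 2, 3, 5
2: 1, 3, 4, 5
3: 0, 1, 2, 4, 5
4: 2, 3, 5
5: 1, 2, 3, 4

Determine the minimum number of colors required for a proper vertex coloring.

4

1, 2, 3, 5 are mutually adjacent (a clique of size 4), so at least 4 colors are needed.
4 colors suffice: color a → {3}; color b → {0, 5}; color c → {2}; color d → {1, 4}. Each edge has distinct colors on its endpoints.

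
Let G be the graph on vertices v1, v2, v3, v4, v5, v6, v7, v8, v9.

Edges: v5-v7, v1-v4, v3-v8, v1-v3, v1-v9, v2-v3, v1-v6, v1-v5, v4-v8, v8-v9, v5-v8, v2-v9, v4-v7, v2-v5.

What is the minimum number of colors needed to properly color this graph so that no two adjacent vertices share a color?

2

v1 and v9 are adjacent, so at least 2 colors are needed.
2 colors suffice: color R → {v1, v2, v7, v8}; color B → {v3, v4, v5, v6, v9}. Each edge has distinct colors on its endpoints.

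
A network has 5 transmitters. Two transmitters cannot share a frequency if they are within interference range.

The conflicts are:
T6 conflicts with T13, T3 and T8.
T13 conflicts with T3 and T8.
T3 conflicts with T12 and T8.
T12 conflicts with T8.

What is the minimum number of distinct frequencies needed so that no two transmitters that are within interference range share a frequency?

T6, T13, T3, T8 are mutually in conflict, so at least 4 frequencies are needed.
4 frequencies suffice: T6=4, T13=3, T3=2, T12=3, T8=1. Every pair that conflicts lands in different frequencies.

4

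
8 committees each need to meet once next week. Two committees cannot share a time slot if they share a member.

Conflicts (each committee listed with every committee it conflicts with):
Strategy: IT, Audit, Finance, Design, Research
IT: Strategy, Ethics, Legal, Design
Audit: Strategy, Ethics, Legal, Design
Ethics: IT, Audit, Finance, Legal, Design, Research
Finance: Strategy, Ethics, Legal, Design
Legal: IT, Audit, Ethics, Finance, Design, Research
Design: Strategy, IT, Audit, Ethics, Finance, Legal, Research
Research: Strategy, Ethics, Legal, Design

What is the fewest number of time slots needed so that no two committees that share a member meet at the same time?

Ethics, Legal, Design, Research all conflict with each other, so at least 4 time slots are needed.
A valid assignment using 4 time slots: Strategy=2, IT=4, Audit=4, Ethics=2, Finance=4, Legal=3, Design=1, Research=4. Each listed conflict is separated.

4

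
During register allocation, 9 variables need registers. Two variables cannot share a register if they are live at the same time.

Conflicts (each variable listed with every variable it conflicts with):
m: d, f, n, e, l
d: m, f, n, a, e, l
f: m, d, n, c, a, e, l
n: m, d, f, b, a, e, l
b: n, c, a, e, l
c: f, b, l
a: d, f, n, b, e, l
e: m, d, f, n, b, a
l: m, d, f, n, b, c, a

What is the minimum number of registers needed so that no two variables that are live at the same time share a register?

d, f, n, a, l pairwise conflict, so at least 5 registers are needed.
5 registers suffice: register 1 → {n, c}; register 2 → {f, b}; register 3 → {e, l}; register 4 → {m, a}; register 5 → {d}. Every pair that conflicts lands in different registers.

5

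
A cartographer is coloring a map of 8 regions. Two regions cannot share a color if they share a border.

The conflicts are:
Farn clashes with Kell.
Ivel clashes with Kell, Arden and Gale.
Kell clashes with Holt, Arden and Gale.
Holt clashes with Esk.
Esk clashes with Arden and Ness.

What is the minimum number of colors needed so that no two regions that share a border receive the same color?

Ivel, Kell, Arden pairwise conflict, so at least 3 colors are needed.
A valid assignment using 3 colors: Farn=2, Ivel=2, Kell=1, Holt=2, Esk=1, Arden=3, Ness=2, Gale=3. Each listed conflict is separated.

3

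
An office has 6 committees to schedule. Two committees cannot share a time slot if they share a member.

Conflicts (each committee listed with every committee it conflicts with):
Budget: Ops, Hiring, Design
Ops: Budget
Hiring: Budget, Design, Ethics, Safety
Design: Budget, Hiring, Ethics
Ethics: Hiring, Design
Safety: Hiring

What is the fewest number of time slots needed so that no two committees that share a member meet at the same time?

3

Hiring, Design, Ethics all conflict with each other, so at least 3 time slots are needed.
3 time slots suffice: Budget=2, Ops=1, Hiring=1, Design=3, Ethics=2, Safety=2. No two conflicting committees share a time slot.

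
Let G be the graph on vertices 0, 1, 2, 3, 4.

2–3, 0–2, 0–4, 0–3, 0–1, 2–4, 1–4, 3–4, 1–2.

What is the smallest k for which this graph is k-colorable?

0, 1, 2, 4 are pairwise adjacent (a clique of size 4), so at least 4 colors are needed.
One proper 4-coloring: 0=c, 1=d, 2=a, 3=d, 4=b. No two adjacent vertices share a color.

4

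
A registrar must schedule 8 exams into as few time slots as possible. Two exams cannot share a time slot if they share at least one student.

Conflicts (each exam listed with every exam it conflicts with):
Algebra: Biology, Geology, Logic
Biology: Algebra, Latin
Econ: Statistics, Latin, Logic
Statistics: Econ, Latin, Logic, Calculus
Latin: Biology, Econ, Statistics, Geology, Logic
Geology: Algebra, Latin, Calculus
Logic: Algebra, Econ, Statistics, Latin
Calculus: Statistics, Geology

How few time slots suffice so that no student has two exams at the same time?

Econ, Statistics, Latin, Logic pairwise conflict, so at least 4 time slots are needed.
4 time slots suffice: time slot 1 → {Algebra, Latin, Calculus}; time slot 2 → {Biology, Statistics, Geology}; time slot 3 → {Logic}; time slot 4 → {Econ}. Each listed conflict is separated.

4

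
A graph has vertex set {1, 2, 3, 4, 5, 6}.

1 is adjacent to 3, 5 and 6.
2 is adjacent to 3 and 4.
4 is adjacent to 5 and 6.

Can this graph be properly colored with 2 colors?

The cycle 1-3-2-4-6-1 has odd length 5, so it cannot be 2-colored; at least 3 colors are needed.
So 2 colors are not enough.

No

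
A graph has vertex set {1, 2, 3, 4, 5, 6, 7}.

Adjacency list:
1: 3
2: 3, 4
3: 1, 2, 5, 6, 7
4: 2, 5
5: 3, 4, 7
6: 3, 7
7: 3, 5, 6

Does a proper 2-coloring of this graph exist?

3, 5, 7 are mutually adjacent, so at least 3 colors are needed.
So 2 colors are not enough.

No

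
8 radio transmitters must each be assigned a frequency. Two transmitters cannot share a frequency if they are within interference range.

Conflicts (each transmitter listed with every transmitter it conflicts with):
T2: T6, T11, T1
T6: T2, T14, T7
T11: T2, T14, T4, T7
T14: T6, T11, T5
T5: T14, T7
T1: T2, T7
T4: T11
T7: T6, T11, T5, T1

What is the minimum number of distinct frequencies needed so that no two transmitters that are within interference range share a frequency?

2

T2 and T11 conflict, so at least 2 frequencies are needed.
2 frequencies suffice: T2=2, T6=1, T11=1, T14=2, T5=1, T1=1, T4=2, T7=2. No two conflicting transmitters share a frequency.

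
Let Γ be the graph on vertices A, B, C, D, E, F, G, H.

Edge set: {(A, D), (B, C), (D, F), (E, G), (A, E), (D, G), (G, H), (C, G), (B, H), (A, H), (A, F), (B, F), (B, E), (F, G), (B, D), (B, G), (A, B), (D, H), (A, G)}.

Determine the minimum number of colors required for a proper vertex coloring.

5

A, B, D, G, H are pairwise adjacent (a clique of size 5), so at least 5 colors are needed.
5 colors suffice: color 1 → {G}; color 2 → {B}; color 3 → {A, C}; color 4 → {D, E}; color 5 → {F, H}. Every edge joins two different colors.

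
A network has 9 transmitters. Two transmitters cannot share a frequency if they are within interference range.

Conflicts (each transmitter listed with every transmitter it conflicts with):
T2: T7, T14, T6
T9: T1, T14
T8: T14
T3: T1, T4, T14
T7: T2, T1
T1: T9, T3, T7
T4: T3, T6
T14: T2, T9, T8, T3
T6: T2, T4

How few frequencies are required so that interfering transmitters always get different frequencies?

The cycle T3-T1-T7-T2-T14-T3 has odd length 5, so it cannot be 2-colored; at least 3 frequencies are needed.
3 frequencies suffice: frequency 1 → {T1, T14, T6}; frequency 2 → {T2, T9, T8, T3}; frequency 3 → {T7, T4}. Every pair that conflicts lands in different frequencies.

3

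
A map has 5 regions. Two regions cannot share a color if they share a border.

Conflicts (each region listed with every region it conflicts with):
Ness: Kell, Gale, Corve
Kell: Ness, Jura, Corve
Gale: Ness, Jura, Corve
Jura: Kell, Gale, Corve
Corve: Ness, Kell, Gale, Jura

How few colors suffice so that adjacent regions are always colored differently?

Gale, Jura, Corve pairwise conflict, so at least 3 colors are needed.
A valid assignment using 3 colors: Ness=2, Kell=3, Gale=3, Jura=2, Corve=1. Each listed conflict is separated.

3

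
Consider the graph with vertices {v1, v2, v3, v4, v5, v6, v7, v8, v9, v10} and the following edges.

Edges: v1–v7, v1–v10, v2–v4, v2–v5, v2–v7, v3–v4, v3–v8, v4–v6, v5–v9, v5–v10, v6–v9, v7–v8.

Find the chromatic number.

The cycle v2-v4-v6-v9-v5-v2 has odd length 5, so it cannot be 2-colored; at least 3 colors are needed.
3 colors suffice: color 1 → {v4, v5, v7}; color 2 → {v1, v2, v6, v8}; color 3 → {v3, v9, v10}. Every edge joins two different colors.

3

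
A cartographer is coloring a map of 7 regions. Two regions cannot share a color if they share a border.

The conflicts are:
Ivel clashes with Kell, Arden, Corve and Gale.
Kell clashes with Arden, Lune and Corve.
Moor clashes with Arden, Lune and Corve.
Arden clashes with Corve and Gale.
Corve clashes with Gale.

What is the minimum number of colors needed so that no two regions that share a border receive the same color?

Ivel, Kell, Arden, Corve pairwise conflict, so at least 4 colors are needed.
4 colors suffice: color 1 → {Lune, Corve}; color 2 → {Arden}; color 3 → {Ivel, Moor}; color 4 → {Kell, Gale}. Every pair that conflicts lands in different colors.

4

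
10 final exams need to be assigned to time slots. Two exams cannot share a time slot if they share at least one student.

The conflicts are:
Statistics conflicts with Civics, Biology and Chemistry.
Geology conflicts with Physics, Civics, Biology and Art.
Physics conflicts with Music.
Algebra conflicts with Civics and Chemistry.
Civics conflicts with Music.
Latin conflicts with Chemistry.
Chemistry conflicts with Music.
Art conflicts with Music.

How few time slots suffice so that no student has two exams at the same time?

2

Geology and Art conflict, so at least 2 time slots are needed.
A valid assignment using 2 time slots: Statistics=1, Geology=1, Physics=2, Algebra=1, Civics=2, Biology=2, Latin=1, Chemistry=2, Art=2, Music=1. Each listed conflict is separated.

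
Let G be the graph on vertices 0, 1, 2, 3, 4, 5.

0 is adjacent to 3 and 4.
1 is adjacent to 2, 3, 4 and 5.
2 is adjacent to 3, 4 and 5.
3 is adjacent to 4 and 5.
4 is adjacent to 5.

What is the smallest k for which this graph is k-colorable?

5

1, 2, 3, 4, 5 form a clique, so at least 5 colors are needed.
5 colors suffice: 0=green, 1=green, 2=purple, 3=blue, 4=red, 5=yellow. Every edge joins two different colors.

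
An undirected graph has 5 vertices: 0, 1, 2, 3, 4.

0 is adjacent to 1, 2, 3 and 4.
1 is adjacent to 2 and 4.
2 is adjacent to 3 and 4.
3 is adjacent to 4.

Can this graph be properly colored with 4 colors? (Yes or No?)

The chromatic number is 4. 0, 1, 2, 4 form a clique, so at least 4 colors are needed.
4 colors suffice: 0=c, 1=d, 2=b, 3=d, 4=a.
That is already a proper 4-coloring.

Yes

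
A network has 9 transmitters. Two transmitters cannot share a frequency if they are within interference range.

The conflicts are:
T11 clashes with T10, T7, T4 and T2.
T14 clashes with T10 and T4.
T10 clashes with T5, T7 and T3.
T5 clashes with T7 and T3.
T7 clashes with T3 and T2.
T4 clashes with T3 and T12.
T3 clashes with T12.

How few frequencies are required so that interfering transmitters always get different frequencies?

T10, T5, T7, T3 are mutually in conflict, so at least 4 frequencies are needed.
4 frequencies suffice: frequency 1 → {T11, T14, T3}; frequency 2 → {T7, T4}; frequency 3 → {T10, T12, T2}; frequency 4 → {T5}. Each listed conflict is separated.

4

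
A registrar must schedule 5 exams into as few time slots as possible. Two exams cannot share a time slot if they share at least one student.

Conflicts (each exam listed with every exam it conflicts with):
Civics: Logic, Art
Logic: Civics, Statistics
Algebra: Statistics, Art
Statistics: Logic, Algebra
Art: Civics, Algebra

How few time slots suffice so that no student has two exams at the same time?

3

The cycle Algebra-Art-Civics-Logic-Statistics-Algebra has odd length 5, so it cannot be 2-colored; at least 3 time slots are needed.
Using 3 time slots: Civics=1, Logic=2, Algebra=3, Statistics=1, Art=2. Every pair that conflicts lands in different time slots.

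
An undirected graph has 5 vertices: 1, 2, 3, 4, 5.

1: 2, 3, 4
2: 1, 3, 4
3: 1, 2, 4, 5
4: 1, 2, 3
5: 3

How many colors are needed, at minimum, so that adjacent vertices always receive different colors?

4

1, 2, 3, 4 are mutually adjacent (a clique of size 4), so at least 4 colors are needed.
4 colors suffice: color red → {3}; color blue → {4, 5}; color green → {2}; color yellow → {1}. No two adjacent vertices share a color.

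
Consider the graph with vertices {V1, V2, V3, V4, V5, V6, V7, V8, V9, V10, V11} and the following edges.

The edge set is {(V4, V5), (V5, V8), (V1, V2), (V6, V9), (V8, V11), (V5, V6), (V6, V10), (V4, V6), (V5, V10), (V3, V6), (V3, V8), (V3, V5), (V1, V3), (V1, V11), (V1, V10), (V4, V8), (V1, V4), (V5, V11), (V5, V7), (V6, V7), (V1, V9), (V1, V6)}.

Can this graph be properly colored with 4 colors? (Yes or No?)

Yes

The chromatic number is 3. V4, V5, V8 form a triangle, so at least 3 colors are needed.
A valid assignment using 3 colors: V1=1, V2=2, V3=3, V4=3, V5=1, V6=2, V7=3, V8=2, V9=3, V10=3, V11=3.
Since 4 ≥ 3, a proper 4-coloring certainly exists.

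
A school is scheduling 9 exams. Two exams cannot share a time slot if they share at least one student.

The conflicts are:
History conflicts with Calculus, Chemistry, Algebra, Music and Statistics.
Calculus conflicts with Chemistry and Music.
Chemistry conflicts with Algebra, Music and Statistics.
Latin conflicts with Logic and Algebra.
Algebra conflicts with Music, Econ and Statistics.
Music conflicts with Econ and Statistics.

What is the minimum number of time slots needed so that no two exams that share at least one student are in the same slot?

History, Chemistry, Algebra, Music, Statistics pairwise conflict, so at least 5 time slots are needed.
5 time slots suffice: time slot 1 → {Latin, Music}; time slot 2 → {Calculus, Logic, Algebra}; time slot 3 → {Chemistry, Econ}; time slot 4 → {History}; time slot 5 → {Statistics}. No two conflicting exams share a time slot.

5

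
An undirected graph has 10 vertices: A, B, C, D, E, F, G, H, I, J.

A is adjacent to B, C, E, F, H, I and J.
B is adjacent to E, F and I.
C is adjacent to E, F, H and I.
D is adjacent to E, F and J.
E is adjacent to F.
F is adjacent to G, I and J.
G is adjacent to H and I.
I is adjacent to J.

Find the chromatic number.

A, F, I, J are pairwise adjacent (a clique of size 4), so at least 4 colors are needed.
4 colors suffice: color 1 → {F, H}; color 2 → {A, D, G}; color 3 → {E, I}; color 4 → {B, C, J}. Each edge has distinct colors on its endpoints.

4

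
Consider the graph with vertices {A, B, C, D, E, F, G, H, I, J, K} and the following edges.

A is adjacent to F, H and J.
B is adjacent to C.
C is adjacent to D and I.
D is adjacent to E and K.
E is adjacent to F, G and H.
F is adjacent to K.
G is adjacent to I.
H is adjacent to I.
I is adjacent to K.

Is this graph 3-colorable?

The chromatic number is 3. The cycle H-A-F-K-I-H has odd length 5, so it cannot be 2-colored; at least 3 colors are needed.
A valid assignment using 3 colors: A=1, B=1, C=3, D=2, E=1, F=2, G=2, H=2, I=1, J=2, K=3.
That is already a proper 3-coloring.

Yes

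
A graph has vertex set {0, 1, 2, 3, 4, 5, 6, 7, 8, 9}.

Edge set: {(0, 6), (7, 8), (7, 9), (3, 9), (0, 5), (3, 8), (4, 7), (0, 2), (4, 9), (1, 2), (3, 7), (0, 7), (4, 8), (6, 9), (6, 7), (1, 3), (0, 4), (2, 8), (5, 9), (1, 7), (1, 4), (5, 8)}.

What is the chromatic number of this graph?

3

4, 7, 8 are mutually adjacent, so at least 3 colors are needed.
3 colors suffice: 0=blue, 1=blue, 2=red, 3=green, 4=green, 5=red, 6=green, 7=red, 8=blue, 9=blue. No two adjacent vertices share a color.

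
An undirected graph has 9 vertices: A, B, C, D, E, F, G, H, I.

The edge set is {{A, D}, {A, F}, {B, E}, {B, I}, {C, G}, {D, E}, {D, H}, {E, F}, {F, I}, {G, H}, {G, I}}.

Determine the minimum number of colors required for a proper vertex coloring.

2

B and E are adjacent, so at least 2 colors are needed.
One proper 2-coloring: A=red, B=blue, C=red, D=blue, E=red, F=blue, G=blue, H=red, I=red. Every edge joins two different colors.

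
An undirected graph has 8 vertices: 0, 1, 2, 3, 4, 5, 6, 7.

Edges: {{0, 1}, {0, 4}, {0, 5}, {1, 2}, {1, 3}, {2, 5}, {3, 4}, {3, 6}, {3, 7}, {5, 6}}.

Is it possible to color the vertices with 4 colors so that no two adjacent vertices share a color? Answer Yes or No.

The chromatic number is 3. The cycle 0-4-3-6-5-0 has odd length 5, so it cannot be 2-colored; at least 3 colors are needed.
3 colors suffice: color red → {3, 5}; color blue → {1, 4, 6, 7}; color green → {0, 2}.
Since 4 ≥ 3, a proper 4-coloring certainly exists.

Yes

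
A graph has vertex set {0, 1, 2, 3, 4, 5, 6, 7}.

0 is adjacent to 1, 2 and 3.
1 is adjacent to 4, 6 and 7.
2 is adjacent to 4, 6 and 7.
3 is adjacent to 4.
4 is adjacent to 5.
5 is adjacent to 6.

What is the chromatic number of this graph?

0 and 2 are adjacent, so at least 2 colors are needed.
A valid assignment using 2 colors: 0=blue, 1=red, 2=red, 3=red, 4=blue, 5=red, 6=blue, 7=blue. Every edge joins two different colors.

2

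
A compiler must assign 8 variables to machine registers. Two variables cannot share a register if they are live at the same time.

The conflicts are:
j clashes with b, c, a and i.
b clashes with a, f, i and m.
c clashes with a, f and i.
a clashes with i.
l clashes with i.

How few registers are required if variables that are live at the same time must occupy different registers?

4

j, c, a, i pairwise conflict, so at least 4 registers are needed.
4 registers suffice: register 1 → {b, c, l}; register 2 → {f, i, m}; register 3 → {a}; register 4 → {j}. No two conflicting variables share a register.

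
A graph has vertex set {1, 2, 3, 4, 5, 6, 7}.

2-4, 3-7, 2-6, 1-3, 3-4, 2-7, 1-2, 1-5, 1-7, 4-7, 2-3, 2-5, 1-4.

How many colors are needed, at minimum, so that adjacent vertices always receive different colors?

1, 2, 3, 4, 7 are mutually adjacent (a clique of size 5), so at least 5 colors are needed.
5 colors suffice: color a → {2}; color b → {1, 6}; color c → {4, 5}; color d → {7}; color e → {3}. Each edge has distinct colors on its endpoints.

5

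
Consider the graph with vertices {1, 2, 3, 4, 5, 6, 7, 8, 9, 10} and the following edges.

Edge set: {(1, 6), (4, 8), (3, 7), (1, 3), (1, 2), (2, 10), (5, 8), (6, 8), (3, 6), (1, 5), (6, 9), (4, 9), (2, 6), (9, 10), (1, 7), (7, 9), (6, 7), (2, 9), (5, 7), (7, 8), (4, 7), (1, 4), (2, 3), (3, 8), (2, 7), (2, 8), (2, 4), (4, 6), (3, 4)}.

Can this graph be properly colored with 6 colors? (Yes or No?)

Yes

The chromatic number is 6. 1, 2, 3, 4, 6, 7 form a clique, so at least 6 colors are needed.
One proper 6-coloring: 1=orange, 2=blue, 3=purple, 4=yellow, 5=blue, 6=green, 7=red, 8=orange, 9=purple, 10=red.
That is already a proper 6-coloring.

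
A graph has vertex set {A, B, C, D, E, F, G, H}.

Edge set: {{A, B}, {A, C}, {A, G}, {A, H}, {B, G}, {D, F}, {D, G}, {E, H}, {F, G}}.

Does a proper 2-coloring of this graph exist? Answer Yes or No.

D, F, G are pairwise adjacent, so at least 3 colors are needed.
So 2 colors are not enough.

No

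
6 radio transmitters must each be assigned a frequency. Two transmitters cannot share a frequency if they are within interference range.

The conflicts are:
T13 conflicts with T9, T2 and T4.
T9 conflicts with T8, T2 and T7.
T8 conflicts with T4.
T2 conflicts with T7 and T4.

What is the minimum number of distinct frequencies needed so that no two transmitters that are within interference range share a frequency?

T9, T2, T7 all conflict with each other, so at least 3 frequencies are needed.
A valid assignment using 3 frequencies: T13=3, T9=2, T8=1, T2=1, T7=3, T4=2. No two conflicting transmitters share a frequency.

3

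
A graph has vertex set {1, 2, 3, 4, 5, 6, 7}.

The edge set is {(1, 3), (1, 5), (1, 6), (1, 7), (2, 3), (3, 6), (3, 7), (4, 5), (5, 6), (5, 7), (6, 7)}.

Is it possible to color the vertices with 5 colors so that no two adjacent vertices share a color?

Yes

The chromatic number is 4. 1, 3, 6, 7 are mutually adjacent (a clique of size 4), so at least 4 colors are needed.
A valid assignment using 4 colors: 1=blue, 2=blue, 3=red, 4=blue, 5=red, 6=yellow, 7=green.
Since 5 ≥ 4, a proper 5-coloring certainly exists.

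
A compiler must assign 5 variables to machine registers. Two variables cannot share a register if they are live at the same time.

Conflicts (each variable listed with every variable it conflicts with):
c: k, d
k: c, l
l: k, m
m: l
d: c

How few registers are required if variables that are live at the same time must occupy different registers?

c and d conflict, so at least 2 registers are needed.
2 registers suffice: register 1 → {c, l}; register 2 → {k, m, d}. Every pair that conflicts lands in different registers.

2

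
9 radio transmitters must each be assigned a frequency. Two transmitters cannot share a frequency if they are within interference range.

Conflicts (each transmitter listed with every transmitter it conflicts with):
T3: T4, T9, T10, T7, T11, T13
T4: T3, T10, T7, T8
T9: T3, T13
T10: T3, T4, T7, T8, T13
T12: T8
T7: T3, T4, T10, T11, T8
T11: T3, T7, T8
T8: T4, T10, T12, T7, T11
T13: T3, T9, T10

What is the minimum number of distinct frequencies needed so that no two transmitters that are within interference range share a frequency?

T4, T10, T7, T8 pairwise conflict, so at least 4 frequencies are needed.
Using 4 frequencies: T3=1, T4=4, T9=2, T10=2, T12=2, T7=3, T11=2, T8=1, T13=3. Every pair that conflicts lands in different frequencies.

4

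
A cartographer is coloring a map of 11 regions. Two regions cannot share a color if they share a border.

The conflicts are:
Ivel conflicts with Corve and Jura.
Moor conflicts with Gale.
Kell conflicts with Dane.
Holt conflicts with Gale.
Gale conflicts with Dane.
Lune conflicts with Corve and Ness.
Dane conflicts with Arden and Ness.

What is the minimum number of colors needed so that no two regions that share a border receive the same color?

Gale and Dane conflict, so at least 2 colors are needed.
2 colors suffice: Ivel=1, Moor=1, Kell=2, Holt=1, Gale=2, Lune=1, Dane=1, Corve=2, Arden=2, Jura=2, Ness=2. Every pair that conflicts lands in different colors.

2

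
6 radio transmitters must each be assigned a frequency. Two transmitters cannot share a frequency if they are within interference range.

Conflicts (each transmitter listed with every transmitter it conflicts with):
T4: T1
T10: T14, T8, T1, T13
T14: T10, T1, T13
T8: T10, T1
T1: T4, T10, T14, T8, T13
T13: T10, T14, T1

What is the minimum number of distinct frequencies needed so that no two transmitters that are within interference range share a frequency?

4

T10, T14, T1, T13 are mutually in conflict, so at least 4 frequencies are needed.
4 frequencies suffice: frequency 1 → {T1}; frequency 2 → {T4, T10}; frequency 3 → {T14, T8}; frequency 4 → {T13}. Each listed conflict is separated.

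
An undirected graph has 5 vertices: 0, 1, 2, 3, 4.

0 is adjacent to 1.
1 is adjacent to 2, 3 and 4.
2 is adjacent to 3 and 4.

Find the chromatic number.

3

1, 2, 3 form a triangle, so at least 3 colors are needed.
3 colors suffice: color red → {1}; color blue → {0, 2}; color green → {3, 4}. Each edge has distinct colors on its endpoints.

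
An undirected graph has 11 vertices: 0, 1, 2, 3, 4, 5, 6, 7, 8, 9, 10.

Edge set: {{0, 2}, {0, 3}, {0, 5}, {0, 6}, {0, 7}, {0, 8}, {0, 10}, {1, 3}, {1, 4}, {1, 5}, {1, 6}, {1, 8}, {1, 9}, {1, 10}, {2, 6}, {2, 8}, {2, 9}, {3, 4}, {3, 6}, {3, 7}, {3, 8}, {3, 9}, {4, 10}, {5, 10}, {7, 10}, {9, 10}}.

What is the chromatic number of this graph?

1, 9, 10 are mutually adjacent, so at least 3 colors are needed.
3 colors suffice: 0=b, 1=b, 2=a, 3=a, 4=c, 5=c, 6=c, 7=c, 8=c, 9=c, 10=a. Each edge has distinct colors on its endpoints.

3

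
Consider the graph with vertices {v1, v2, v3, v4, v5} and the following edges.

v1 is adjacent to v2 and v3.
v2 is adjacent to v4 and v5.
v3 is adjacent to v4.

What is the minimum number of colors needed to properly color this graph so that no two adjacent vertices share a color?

2

v1 and v2 are adjacent, so at least 2 colors are needed.
2 colors suffice: color 1 → {v2, v3}; color 2 → {v1, v4, v5}. Each edge has distinct colors on its endpoints.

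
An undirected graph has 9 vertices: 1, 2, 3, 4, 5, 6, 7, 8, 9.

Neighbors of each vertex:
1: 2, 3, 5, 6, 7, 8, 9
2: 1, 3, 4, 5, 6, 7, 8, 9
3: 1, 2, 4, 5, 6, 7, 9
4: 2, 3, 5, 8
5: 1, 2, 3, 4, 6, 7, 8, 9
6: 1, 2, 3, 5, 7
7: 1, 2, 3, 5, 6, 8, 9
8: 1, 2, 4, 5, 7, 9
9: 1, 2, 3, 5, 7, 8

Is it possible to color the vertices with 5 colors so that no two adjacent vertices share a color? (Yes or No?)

No

1, 2, 3, 5, 7, 9 are mutually adjacent (a clique of size 6), so at least 6 colors are needed.
So 5 colors are not enough.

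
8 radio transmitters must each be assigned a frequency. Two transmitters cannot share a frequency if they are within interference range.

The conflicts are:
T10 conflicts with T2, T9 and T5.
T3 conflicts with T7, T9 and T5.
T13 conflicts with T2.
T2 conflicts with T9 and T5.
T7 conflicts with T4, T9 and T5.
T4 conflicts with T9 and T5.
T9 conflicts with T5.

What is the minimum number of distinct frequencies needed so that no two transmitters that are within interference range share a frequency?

T10, T2, T9, T5 all conflict with each other, so at least 4 frequencies are needed.
4 frequencies suffice: frequency 1 → {T13, T5}; frequency 2 → {T9}; frequency 3 → {T2, T7}; frequency 4 → {T10, T3, T4}. Every pair that conflicts lands in different frequencies.

4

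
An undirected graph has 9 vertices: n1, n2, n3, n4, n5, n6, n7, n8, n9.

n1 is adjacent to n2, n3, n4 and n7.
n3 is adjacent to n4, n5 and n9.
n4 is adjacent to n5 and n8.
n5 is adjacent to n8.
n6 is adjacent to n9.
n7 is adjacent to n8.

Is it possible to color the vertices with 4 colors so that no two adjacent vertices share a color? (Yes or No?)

The chromatic number is 3. n4, n5, n8 are mutually adjacent, so at least 3 colors are needed.
3 colors suffice: color 1 → {n1, n5, n9}; color 2 → {n2, n3, n6, n8}; color 3 → {n4, n7}.
Since 4 ≥ 3, a proper 4-coloring certainly exists.

Yes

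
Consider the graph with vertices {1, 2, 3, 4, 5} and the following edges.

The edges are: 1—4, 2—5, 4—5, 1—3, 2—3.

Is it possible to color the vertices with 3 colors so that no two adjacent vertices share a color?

Yes

The chromatic number is 3. The cycle 5-4-1-3-2-5 has odd length 5, so it cannot be 2-colored; at least 3 colors are needed.
3 colors suffice: color red → {1, 5}; color blue → {3, 4}; color green → {2}.
That is already a proper 3-coloring.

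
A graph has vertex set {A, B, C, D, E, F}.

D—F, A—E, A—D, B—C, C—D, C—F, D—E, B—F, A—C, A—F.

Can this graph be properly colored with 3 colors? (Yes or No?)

No

A, C, D, F are pairwise adjacent (a clique of size 4), so at least 4 colors are needed.
So 3 colors are not enough.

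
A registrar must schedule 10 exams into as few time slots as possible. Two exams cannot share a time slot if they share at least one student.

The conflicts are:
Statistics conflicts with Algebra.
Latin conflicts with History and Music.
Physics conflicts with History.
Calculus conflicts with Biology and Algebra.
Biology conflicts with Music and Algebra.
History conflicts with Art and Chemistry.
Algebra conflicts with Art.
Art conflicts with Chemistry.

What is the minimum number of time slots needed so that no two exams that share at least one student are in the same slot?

3

Calculus, Biology, Algebra pairwise conflict, so at least 3 time slots are needed.
Using 3 time slots: Statistics=2, Latin=2, Physics=2, Calculus=3, Biology=2, History=1, Music=1, Algebra=1, Art=2, Chemistry=3. Every pair that conflicts lands in different time slots.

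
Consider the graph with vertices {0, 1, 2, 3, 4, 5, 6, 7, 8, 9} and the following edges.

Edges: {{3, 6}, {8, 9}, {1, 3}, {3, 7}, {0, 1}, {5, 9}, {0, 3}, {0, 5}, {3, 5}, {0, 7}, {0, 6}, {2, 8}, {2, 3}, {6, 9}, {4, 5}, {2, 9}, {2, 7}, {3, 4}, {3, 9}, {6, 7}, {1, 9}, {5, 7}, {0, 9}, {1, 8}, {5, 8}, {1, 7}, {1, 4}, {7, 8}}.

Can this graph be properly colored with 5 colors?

Yes

The chromatic number is 4. 0, 1, 3, 9 are pairwise adjacent (a clique of size 4), so at least 4 colors are needed.
4 colors suffice: 0=c, 1=d, 2=c, 3=a, 4=b, 5=d, 6=d, 7=b, 8=a, 9=b.
Since 5 ≥ 4, a proper 5-coloring certainly exists.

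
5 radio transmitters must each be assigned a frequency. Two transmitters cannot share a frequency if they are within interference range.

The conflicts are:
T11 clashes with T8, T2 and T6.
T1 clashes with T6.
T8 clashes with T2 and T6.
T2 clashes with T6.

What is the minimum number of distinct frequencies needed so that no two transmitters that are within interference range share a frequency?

4

T11, T8, T2, T6 are mutually in conflict, so at least 4 frequencies are needed.
Using 4 frequencies: T11=4, T1=2, T8=2, T2=3, T6=1. No two conflicting transmitters share a frequency.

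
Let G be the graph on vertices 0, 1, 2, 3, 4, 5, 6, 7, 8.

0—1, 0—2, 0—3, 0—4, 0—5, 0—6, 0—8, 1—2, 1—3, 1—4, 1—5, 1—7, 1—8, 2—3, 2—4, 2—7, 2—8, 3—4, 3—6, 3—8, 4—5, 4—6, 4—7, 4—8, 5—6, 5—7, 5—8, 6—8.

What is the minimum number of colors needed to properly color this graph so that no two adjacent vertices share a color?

6

0, 1, 2, 3, 4, 8 are mutually adjacent (a clique of size 6), so at least 6 colors are needed.
A valid assignment using 6 colors: 0=c, 1=b, 2=e, 3=f, 4=a, 5=e, 6=b, 7=c, 8=d. Each edge has distinct colors on its endpoints.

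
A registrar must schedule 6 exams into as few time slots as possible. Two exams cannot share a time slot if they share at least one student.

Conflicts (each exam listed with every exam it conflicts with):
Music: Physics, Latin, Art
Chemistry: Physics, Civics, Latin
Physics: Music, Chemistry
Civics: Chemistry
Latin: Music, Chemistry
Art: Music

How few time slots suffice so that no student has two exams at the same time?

2

Chemistry and Civics conflict, so at least 2 time slots are needed.
2 time slots suffice: time slot 1 → {Music, Chemistry}; time slot 2 → {Physics, Civics, Latin, Art}. No two conflicting exams share a time slot.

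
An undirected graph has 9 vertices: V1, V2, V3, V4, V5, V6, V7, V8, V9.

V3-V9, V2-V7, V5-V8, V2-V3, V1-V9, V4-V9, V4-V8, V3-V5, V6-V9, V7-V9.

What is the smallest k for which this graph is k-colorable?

The cycle V3-V5-V8-V4-V9-V3 has odd length 5, so it cannot be 2-colored; at least 3 colors are needed.
One proper 3-coloring: V1=2, V2=1, V3=2, V4=2, V5=3, V6=2, V7=2, V8=1, V9=1. Each edge has distinct colors on its endpoints.

3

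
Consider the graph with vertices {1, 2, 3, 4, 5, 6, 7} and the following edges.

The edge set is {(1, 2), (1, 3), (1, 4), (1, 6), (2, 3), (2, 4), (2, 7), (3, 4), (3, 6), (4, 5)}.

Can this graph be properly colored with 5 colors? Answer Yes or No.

Yes

The chromatic number is 4. 1, 2, 3, 4 are pairwise adjacent (a clique of size 4), so at least 4 colors are needed.
4 colors suffice: color red → {2, 5, 6}; color blue → {3, 7}; color green → {4}; color yellow → {1}.
Since 5 ≥ 4, a proper 5-coloring certainly exists.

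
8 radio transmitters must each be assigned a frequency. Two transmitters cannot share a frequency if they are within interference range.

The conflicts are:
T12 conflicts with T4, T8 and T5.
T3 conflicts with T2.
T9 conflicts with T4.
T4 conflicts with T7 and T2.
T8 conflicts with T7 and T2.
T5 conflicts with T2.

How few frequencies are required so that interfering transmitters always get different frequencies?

2

T4 and T7 conflict, so at least 2 frequencies are needed.
2 frequencies suffice: T12=2, T3=1, T9=2, T4=1, T8=1, T7=2, T5=1, T2=2. Every pair that conflicts lands in different frequencies.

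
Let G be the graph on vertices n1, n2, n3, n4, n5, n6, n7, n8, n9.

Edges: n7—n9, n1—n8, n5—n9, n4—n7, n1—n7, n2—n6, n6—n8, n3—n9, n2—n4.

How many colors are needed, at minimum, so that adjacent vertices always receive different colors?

2

n1 and n8 are adjacent, so at least 2 colors are needed.
2 colors suffice: color 1 → {n2, n3, n5, n7, n8}; color 2 → {n1, n4, n6, n9}. Each edge has distinct colors on its endpoints.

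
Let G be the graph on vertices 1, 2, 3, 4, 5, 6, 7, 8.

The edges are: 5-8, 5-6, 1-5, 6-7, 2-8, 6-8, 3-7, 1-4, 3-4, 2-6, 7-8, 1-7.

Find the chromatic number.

3

2, 6, 8 are pairwise adjacent, so at least 3 colors are needed.
A valid assignment using 3 colors: 1=red, 2=green, 3=red, 4=blue, 5=green, 6=blue, 7=green, 8=red. Every edge joins two different colors.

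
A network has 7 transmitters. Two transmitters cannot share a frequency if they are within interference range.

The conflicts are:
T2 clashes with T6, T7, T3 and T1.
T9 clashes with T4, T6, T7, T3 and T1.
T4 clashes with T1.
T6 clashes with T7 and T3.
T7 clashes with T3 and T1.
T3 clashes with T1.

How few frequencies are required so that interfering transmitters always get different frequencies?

4

T2, T7, T3, T1 all conflict with each other, so at least 4 frequencies are needed.
4 frequencies suffice: T2=4, T9=4, T4=2, T6=1, T7=3, T3=2, T1=1. Each listed conflict is separated.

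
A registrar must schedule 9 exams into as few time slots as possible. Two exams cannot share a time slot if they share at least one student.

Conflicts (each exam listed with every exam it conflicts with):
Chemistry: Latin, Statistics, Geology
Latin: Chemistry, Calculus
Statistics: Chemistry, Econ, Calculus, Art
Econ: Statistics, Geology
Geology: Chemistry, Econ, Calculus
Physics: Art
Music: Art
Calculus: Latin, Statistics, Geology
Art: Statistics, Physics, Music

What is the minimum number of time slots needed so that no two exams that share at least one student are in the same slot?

Statistics and Econ conflict, so at least 2 time slots are needed.
A valid assignment using 2 time slots: Chemistry=2, Latin=1, Statistics=1, Econ=2, Geology=1, Physics=1, Music=1, Calculus=2, Art=2. Every pair that conflicts lands in different time slots.

2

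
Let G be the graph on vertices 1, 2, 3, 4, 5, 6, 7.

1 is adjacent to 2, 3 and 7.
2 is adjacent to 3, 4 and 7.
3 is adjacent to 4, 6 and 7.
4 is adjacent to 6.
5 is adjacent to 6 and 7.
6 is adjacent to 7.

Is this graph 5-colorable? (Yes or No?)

Yes

The chromatic number is 4. 1, 2, 3, 7 form a clique, so at least 4 colors are needed.
4 colors suffice: 1=yellow, 2=green, 3=red, 4=blue, 5=red, 6=green, 7=blue.
Since 5 ≥ 4, a proper 5-coloring certainly exists.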